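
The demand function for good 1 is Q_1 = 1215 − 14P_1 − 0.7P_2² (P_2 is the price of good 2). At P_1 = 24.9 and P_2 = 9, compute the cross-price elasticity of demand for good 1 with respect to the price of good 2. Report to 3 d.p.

-0.140

At P_1 = 24.9 and P_2 = 9: Q_1 = 809.7.
∂Q_1/∂P_2 = -1.4P_2 = -1.4(9) = -12.6000.
ε = (∂Q_1/∂P_2)(P_2/Q_1) = -12.6000 × (9/809.7) ≈ -0.140.
ε < 0: complements.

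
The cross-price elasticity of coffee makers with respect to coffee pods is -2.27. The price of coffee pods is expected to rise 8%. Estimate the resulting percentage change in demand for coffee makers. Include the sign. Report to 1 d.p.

%ΔQ ≈ ε × %ΔP of coffee pods = -2.27 × (8%) = -18.2%.

-18.2%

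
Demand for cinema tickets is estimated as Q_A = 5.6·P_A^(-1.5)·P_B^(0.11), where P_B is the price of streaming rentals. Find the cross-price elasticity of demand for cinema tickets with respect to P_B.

0.11

In a log-linear (constant-elasticity) demand function, the coefficient on the exponent of P_B is the cross-price elasticity.
ε = 0.11. Positive, so cinema tickets and streaming rentals are substitutes.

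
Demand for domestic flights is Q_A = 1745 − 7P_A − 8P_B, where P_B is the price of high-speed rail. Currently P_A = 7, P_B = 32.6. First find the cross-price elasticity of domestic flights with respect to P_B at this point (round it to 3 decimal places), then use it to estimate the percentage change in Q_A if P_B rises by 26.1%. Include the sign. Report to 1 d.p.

At P_A = 7, P_B = 32.6: Q_A = 1435.2.
∂Q_A/∂P_B = -8.
ε = (∂Q_A/∂P_B)(P_B/Q_A) = -8.0000 × 32.6/1435.2 ≈ -0.182.
%ΔQ_A ≈ ε × %ΔP_B = -0.182 × (26.1%) = -4.8%.

-4.8%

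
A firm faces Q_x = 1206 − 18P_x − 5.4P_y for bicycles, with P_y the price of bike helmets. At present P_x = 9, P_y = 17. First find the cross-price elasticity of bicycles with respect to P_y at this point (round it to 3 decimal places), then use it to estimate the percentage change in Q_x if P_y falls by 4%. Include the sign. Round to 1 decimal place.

0.4%

At P_x = 9, P_y = 17: Q_x = 952.2.
∂Q_x/∂P_y = -5.4.
ε = (∂Q_x/∂P_y)(P_y/Q_x) = -5.4000 × 17/952.2 ≈ -0.096.
%ΔQ_x ≈ ε × %ΔP_y = -0.096 × (-4%) = 0.4%.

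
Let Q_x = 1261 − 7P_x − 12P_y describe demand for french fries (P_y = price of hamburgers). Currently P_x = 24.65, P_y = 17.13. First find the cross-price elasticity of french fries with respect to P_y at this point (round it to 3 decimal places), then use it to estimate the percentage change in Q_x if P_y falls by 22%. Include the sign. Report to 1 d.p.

5.1%

At P_x = 24.65, P_y = 17.13: Q_x = 882.89.
∂Q_x/∂P_y = -12.
ε = (∂Q_x/∂P_y)(P_y/Q_x) = -12.0000 × 17.13/882.89 ≈ -0.233.
%ΔQ_x ≈ ε × %ΔP_y = -0.233 × (-22%) = 5.1%.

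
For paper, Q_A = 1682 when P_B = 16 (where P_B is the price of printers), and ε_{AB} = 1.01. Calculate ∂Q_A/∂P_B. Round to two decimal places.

106.18

ε = (∂Q_A/∂P_B)·(P_B/Q_A) ⇒ ∂Q_A/∂P_B = ε·Q_A/P_B = 1.01 × 1682/16 ≈ 106.18.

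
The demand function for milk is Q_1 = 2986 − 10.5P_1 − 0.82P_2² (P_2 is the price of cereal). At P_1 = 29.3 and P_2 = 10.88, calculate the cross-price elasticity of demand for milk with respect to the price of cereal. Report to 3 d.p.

At P_1 = 29.3 and P_2 = 10.88: Q_1 = 2581.283.
∂Q_1/∂P_2 = -1.64P_2 = -1.64(10.88) = -17.8432.
ε = (∂Q_1/∂P_2)(P_2/Q_1) = -17.8432 × (10.88/2581.283) ≈ -0.075.
ε < 0: complements.

-0.075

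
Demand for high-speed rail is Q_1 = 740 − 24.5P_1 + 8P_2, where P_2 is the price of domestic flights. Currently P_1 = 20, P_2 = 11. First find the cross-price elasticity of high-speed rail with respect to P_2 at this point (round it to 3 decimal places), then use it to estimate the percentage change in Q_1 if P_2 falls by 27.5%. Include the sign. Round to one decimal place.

At P_1 = 20, P_2 = 11: Q_1 = 338.
∂Q_1/∂P_2 = 8.
ε = (∂Q_1/∂P_2)(P_2/Q_1) = 8.0000 × 11/338 ≈ 0.260.
%ΔQ_1 ≈ ε × %ΔP_2 = 0.260 × (-27.5%) = -7.2%.

-7.2%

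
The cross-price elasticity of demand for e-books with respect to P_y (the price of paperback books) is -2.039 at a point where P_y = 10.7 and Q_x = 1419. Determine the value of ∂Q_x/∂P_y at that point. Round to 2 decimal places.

ε = (∂Q_x/∂P_y)·(P_y/Q_x) ⇒ ∂Q_x/∂P_y = ε·Q_x/P_y = -2.039 × 1419/10.7 ≈ -270.41.

-270.41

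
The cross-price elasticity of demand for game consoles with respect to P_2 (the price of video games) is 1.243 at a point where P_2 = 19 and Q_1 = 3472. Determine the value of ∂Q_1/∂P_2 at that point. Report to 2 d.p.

227.14

ε = (∂Q_1/∂P_2)·(P_2/Q_1) ⇒ ∂Q_1/∂P_2 = ε·Q_1/P_2 = 1.243 × 3472/19 ≈ 227.14.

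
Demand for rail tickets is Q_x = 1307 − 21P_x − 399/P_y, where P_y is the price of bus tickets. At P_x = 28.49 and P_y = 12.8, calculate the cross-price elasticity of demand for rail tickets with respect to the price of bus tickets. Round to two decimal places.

0.05

At P_x = 28.49 and P_y = 12.8: Q_x = 677.538.
∂Q_x/∂P_y = 399/P_y² = 2.4353.
ε = (∂Q_x/∂P_y)(P_y/Q_x) = 2.4353 × (12.8/677.538) ≈ 0.05.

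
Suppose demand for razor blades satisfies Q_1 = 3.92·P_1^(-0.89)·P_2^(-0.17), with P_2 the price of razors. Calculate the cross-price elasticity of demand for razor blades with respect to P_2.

In a log-linear (constant-elasticity) demand function, the coefficient on the exponent of P_2 is the cross-price elasticity.
ε = -0.17. Negative, so razor blades and razors are complements.

-0.17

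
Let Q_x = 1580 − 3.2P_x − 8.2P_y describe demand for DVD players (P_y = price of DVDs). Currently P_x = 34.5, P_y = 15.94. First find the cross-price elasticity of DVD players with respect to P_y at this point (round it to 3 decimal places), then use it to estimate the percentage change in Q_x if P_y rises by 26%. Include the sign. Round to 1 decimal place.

At P_x = 34.5, P_y = 15.94: Q_x = 1338.892.
∂Q_x/∂P_y = -8.2.
ε = (∂Q_x/∂P_y)(P_y/Q_x) = -8.2000 × 15.94/1338.892 ≈ -0.098.
%ΔQ_x ≈ ε × %ΔP_y = -0.098 × (26%) = -2.5%.

-2.5%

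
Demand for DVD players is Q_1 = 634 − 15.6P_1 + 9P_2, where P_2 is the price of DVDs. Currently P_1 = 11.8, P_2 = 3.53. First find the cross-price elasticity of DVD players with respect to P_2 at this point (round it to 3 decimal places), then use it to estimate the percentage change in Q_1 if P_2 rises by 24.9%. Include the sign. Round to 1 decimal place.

At P_1 = 11.8, P_2 = 3.53: Q_1 = 481.69.
∂Q_1/∂P_2 = 9.
ε = (∂Q_1/∂P_2)(P_2/Q_1) = 9.0000 × 3.53/481.69 ≈ 0.066.
%ΔQ_1 ≈ ε × %ΔP_2 = 0.066 × (24.9%) = 1.6%.

1.6%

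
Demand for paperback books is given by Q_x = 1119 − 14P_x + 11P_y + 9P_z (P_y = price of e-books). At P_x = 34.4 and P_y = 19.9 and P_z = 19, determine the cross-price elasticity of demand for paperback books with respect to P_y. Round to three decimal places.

0.213

At P_x = 34.4 and P_y = 19.9 and P_z = 19: Q_x = 1027.3.
∂Q_x/∂P_y = 11.
ε = (∂Q_x/∂P_y)(P_y/Q_x) = 11 × (19.9/1027.3) ≈ 0.213.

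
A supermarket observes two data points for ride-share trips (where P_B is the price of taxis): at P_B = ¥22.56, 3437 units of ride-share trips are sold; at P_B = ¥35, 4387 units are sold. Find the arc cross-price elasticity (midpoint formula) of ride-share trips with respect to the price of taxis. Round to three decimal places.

0.562

ΔQ_A = 4387 − 3437 = 950; ΔP_B = 35 − 22.56 = 12.44.
Midpoints: Q̄_A = 3912.0, P̄_B = 28.78.
ε = (ΔQ_A/Q̄_A)/(ΔP_B/P̄_B) = (950/3912.0)/(12.44/28.78) ≈ 0.562.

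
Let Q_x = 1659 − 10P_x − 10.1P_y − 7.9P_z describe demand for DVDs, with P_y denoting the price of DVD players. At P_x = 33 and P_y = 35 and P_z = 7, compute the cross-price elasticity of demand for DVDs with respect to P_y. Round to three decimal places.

-0.384

At P_x = 33 and P_y = 35 and P_z = 7: Q_x = 920.2.
∂Q_x/∂P_y = -10.1.
ε = (∂Q_x/∂P_y)(P_y/Q_x) = -10.1 × (35/920.2) ≈ -0.384.
Since ε < 0, DVDs and DVD players are complements.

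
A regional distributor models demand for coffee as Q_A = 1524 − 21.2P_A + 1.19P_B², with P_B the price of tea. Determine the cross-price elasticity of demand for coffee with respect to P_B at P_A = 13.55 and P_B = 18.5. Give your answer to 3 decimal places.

At P_A = 13.55 and P_B = 18.5: Q_A = 1644.017.
∂Q_A/∂P_B = 2.38P_B = 2.38(18.5) = 44.0300.
ε = (∂Q_A/∂P_B)(P_B/Q_A) = 44.0300 × (18.5/1644.017) ≈ 0.495.

0.495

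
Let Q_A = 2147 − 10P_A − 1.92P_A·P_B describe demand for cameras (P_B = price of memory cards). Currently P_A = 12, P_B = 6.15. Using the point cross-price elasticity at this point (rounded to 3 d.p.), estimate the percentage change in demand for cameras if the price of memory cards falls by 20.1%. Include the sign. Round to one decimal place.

1.5%

At P_A = 12, P_B = 6.15: Q_A = 1885.304.
∂Q_A/∂P_B = -1.92P_A = -23.0400.
ε = (∂Q_A/∂P_B)(P_B/Q_A) = -23.0400 × 6.15/1885.304 ≈ -0.075.
%ΔQ_A ≈ ε × %ΔP_B = -0.075 × (-20.1%) = 1.5%.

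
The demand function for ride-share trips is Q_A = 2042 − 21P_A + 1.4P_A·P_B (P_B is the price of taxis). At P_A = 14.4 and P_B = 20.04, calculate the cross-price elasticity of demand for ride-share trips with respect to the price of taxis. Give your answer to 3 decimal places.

At P_A = 14.4 and P_B = 20.04: Q_A = 2143.606.
∂Q_A/∂P_B = 1.4P_A = 1.4(14.4) = 20.1600.
ε = (∂Q_A/∂P_B)(P_B/Q_A) = 20.1600 × (20.04/2143.606) ≈ 0.188.

0.188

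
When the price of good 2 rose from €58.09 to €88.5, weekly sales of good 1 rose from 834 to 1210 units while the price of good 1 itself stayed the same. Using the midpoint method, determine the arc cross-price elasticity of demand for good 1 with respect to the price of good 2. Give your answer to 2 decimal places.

ΔQ_1 = 1210 − 834 = 376; ΔP_2 = 88.5 − 58.09 = 30.41.
Midpoints: Q̄_1 = 1022.0, P̄_2 = 73.30.
ε = (ΔQ_1/Q̄_1)/(ΔP_2/P̄_2) = (376/1022.0)/(30.41/73.30) ≈ 0.89.
ε > 0: good 1 and good 2 are substitutes.

0.89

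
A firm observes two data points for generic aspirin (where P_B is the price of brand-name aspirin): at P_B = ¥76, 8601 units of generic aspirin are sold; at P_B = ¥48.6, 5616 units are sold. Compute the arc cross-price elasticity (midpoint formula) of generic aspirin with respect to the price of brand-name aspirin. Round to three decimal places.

0.955

ΔQ_A = 5616 − 8601 = -2985; ΔP_B = 48.6 − 76 = -27.4.
Midpoints: Q̄_A = 7108.5, P̄_B = 62.30.
ε = (ΔQ_A/Q̄_A)/(ΔP_B/P̄_B) = (-2985/7108.5)/(-27.4/62.30) ≈ 0.955.
ε > 0: generic aspirin and brand-name aspirin are substitutes.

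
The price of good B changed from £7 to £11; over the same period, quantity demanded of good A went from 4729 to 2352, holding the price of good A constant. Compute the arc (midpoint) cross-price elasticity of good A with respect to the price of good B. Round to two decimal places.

-1.51

ΔQ_A = 2352 − 4729 = -2377; ΔP_B = 11 − 7 = 4.
Midpoints: Q̄_A = 3540.5, P̄_B = 9.00.
ε = (ΔQ_A/Q̄_A)/(ΔP_B/P̄_B) = (-2377/3540.5)/(4/9.00) ≈ -1.51.
ε < 0: good A and good B are complements.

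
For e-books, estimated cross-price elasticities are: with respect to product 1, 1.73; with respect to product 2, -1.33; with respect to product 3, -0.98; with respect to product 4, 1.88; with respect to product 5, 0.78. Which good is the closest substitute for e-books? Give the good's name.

Substitutes have ε > 0. Among the positive values, 1.88 (product 4) is largest.

product 4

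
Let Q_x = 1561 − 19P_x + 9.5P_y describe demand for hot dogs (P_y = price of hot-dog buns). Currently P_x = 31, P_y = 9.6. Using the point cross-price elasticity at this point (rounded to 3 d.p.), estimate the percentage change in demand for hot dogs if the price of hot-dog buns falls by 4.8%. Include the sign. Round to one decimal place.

-0.4%

At P_x = 31, P_y = 9.6: Q_x = 1063.2.
∂Q_x/∂P_y = 9.5.
ε = (∂Q_x/∂P_y)(P_y/Q_x) = 9.5000 × 9.6/1063.2 ≈ 0.086.
%ΔQ_x ≈ ε × %ΔP_y = 0.086 × (-4.8%) = -0.4%.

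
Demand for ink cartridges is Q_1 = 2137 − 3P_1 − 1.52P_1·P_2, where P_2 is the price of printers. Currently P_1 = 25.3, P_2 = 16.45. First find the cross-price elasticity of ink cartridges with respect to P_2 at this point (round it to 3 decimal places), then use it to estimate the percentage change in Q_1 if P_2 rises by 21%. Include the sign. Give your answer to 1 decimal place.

At P_1 = 25.3, P_2 = 16.45: Q_1 = 1428.499.
∂Q_1/∂P_2 = -1.52P_1 = -38.4560.
ε = (∂Q_1/∂P_2)(P_2/Q_1) = -38.4560 × 16.45/1428.499 ≈ -0.443.
%ΔQ_1 ≈ ε × %ΔP_2 = -0.443 × (21%) = -9.3%.

-9.3%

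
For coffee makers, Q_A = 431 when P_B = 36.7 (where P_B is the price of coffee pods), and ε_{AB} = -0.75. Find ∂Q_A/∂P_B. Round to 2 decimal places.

-8.81

ε = (∂Q_A/∂P_B)·(P_B/Q_A) ⇒ ∂Q_A/∂P_B = ε·Q_A/P_B = -0.75 × 431/36.7 ≈ -8.81.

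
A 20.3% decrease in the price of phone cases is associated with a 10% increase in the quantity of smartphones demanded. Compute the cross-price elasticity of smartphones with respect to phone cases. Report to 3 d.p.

-0.493

ε = (%ΔQ of smartphones) / (%ΔP of phone cases) = (10%) / (-20.3%) ≈ -0.493.
Negative cross-price elasticity: complements.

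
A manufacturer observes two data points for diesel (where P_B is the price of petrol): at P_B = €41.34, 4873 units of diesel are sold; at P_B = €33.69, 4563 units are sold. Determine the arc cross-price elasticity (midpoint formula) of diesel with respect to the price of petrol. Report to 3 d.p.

ΔQ_A = 4563 − 4873 = -310; ΔP_B = 33.69 − 41.34 = -7.65.
Midpoints: Q̄_A = 4718.0, P̄_B = 37.52.
ε = (ΔQ_A/Q̄_A)/(ΔP_B/P̄_B) = (-310/4718.0)/(-7.65/37.52) ≈ 0.322.

0.322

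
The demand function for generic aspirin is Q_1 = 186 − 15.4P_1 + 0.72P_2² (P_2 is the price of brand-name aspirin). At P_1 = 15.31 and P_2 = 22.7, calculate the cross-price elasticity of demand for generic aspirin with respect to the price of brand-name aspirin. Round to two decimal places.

At P_1 = 15.31 and P_2 = 22.7: Q_1 = 321.235.
∂Q_1/∂P_2 = 1.44P_2 = 1.44(22.7) = 32.6880.
ε = (∂Q_1/∂P_2)(P_2/Q_1) = 32.6880 × (22.7/321.235) ≈ 2.31.
ε > 0: substitutes.

2.31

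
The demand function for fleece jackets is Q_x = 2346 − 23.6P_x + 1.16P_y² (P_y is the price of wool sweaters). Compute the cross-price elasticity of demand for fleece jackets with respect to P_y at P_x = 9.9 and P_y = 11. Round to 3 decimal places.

At P_x = 9.9 and P_y = 11: Q_x = 2252.72.
∂Q_x/∂P_y = 2.32P_y = 2.32(11) = 25.5200.
ε = (∂Q_x/∂P_y)(P_y/Q_x) = 25.5200 × (11/2252.72) ≈ 0.125.
ε > 0: substitutes.

0.125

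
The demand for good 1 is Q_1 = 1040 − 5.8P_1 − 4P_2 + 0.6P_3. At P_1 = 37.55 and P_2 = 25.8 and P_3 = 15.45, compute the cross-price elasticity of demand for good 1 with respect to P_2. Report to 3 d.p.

-0.142

At P_1 = 37.55 and P_2 = 25.8 and P_3 = 15.45: Q_1 = 728.28.
∂Q_1/∂P_2 = -4.
ε = (∂Q_1/∂P_2)(P_2/Q_1) = -4 × (25.8/728.28) ≈ -0.142.
Since ε < 0, good 1 and good 2 are complements.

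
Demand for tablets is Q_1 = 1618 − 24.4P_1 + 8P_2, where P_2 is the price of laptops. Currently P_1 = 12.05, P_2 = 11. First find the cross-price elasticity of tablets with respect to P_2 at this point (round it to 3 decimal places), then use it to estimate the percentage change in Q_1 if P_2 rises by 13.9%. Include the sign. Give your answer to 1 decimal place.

0.9%

At P_1 = 12.05, P_2 = 11: Q_1 = 1411.98.
∂Q_1/∂P_2 = 8.
ε = (∂Q_1/∂P_2)(P_2/Q_1) = 8.0000 × 11/1411.98 ≈ 0.062.
%ΔQ_1 ≈ ε × %ΔP_2 = 0.062 × (13.9%) = 0.9%.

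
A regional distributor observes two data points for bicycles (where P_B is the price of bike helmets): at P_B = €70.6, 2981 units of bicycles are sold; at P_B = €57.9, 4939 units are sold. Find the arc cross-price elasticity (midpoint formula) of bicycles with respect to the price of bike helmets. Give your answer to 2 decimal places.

-2.50

ΔQ_A = 4939 − 2981 = 1958; ΔP_B = 57.9 − 70.6 = -12.7.
Midpoints: Q̄_A = 3960.0, P̄_B = 64.25.
ε = (ΔQ_A/Q̄_A)/(ΔP_B/P̄_B) = (1958/3960.0)/(-12.7/64.25) ≈ -2.50.
ε < 0: bicycles and bike helmets are complements.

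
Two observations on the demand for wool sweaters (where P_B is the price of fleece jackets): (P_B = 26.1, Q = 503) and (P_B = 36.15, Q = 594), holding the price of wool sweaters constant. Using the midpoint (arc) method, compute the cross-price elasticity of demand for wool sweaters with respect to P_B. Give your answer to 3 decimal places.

ΔQ_A = 594 − 503 = 91; ΔP_B = 36.15 − 26.1 = 10.05.
Midpoints: Q̄_A = 548.5, P̄_B = 31.12.
ε = (ΔQ_A/Q̄_A)/(ΔP_B/P̄_B) = (91/548.5)/(10.05/31.12) ≈ 0.514.

0.514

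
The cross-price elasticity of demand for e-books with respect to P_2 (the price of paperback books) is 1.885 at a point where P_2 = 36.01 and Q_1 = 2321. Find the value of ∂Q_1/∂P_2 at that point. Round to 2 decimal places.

ε = (∂Q_1/∂P_2)·(P_2/Q_1) ⇒ ∂Q_1/∂P_2 = ε·Q_1/P_2 = 1.885 × 2321/36.01 ≈ 121.50.

121.50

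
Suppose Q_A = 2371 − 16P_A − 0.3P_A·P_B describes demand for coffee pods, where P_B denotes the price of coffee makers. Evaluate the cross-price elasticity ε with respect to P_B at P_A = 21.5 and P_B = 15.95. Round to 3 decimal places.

At P_A = 21.5 and P_B = 15.95: Q_A = 1924.122.
∂Q_A/∂P_B = -0.3P_A = -0.3(21.5) = -6.4500.
ε = (∂Q_A/∂P_B)(P_B/Q_A) = -6.4500 × (15.95/1924.122) ≈ -0.053.
ε < 0: complements.

-0.053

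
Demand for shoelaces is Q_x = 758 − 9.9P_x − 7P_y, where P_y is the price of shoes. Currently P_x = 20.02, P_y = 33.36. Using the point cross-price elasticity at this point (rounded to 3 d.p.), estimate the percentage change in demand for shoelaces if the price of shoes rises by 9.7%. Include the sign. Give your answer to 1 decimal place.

At P_x = 20.02, P_y = 33.36: Q_x = 326.282.
∂Q_x/∂P_y = -7.
ε = (∂Q_x/∂P_y)(P_y/Q_x) = -7.0000 × 33.36/326.282 ≈ -0.716.
%ΔQ_x ≈ ε × %ΔP_y = -0.716 × (9.7%) = -6.9%.

-6.9%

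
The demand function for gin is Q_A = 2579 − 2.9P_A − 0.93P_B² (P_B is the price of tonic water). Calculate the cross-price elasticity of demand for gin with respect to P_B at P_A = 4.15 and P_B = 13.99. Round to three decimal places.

-0.153

At P_A = 4.15 and P_B = 13.99: Q_A = 2384.945.
∂Q_A/∂P_B = -1.86P_B = -1.86(13.99) = -26.0214.
ε = (∂Q_A/∂P_B)(P_B/Q_A) = -26.0214 × (13.99/2384.945) ≈ -0.153.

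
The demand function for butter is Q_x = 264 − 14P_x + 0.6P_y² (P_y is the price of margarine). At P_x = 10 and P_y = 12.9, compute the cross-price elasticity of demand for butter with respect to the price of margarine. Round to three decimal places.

At P_x = 10 and P_y = 12.9: Q_x = 223.846.
∂Q_x/∂P_y = 1.2P_y = 1.2(12.9) = 15.4800.
ε = (∂Q_x/∂P_y)(P_y/Q_x) = 15.4800 × (12.9/223.846) ≈ 0.892.

0.892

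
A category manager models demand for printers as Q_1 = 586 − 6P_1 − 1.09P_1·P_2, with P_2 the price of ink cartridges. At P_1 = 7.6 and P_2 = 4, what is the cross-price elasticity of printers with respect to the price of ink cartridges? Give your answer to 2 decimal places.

-0.07

At P_1 = 7.6 and P_2 = 4: Q_1 = 507.264.
∂Q_1/∂P_2 = -1.09P_1 = -1.09(7.6) = -8.2840.
ε = (∂Q_1/∂P_2)(P_2/Q_1) = -8.2840 × (4/507.264) ≈ -0.07.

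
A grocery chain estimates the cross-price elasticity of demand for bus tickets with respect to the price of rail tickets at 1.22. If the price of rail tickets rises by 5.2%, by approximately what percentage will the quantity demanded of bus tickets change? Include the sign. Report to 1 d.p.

6.3%

%ΔQ ≈ ε × %ΔP of rail tickets = 1.22 × (5.2%) = 6.3%.
Demand for bus tickets rises by about 6.3%.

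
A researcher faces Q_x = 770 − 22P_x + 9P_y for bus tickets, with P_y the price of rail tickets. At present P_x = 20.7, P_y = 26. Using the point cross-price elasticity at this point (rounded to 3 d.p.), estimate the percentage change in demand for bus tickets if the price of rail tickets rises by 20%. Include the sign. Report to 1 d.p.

At P_x = 20.7, P_y = 26: Q_x = 548.6.
∂Q_x/∂P_y = 9.
ε = (∂Q_x/∂P_y)(P_y/Q_x) = 9.0000 × 26/548.6 ≈ 0.427.
%ΔQ_x ≈ ε × %ΔP_y = 0.427 × (20%) = 8.5%.

8.5%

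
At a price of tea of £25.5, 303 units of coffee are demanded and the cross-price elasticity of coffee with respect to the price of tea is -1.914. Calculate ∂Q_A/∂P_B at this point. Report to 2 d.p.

-22.74

ε = (∂Q_A/∂P_B)·(P_B/Q_A) ⇒ ∂Q_A/∂P_B = ε·Q_A/P_B = -1.914 × 303/25.5 ≈ -22.74.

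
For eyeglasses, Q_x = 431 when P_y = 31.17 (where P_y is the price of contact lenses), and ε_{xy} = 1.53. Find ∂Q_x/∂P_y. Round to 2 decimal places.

ε = (∂Q_x/∂P_y)·(P_y/Q_x) ⇒ ∂Q_x/∂P_y = ε·Q_x/P_y = 1.53 × 431/31.17 ≈ 21.16.

21.16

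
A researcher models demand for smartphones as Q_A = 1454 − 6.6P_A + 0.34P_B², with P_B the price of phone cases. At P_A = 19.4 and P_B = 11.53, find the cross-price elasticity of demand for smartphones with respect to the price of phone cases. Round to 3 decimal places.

At P_A = 19.4 and P_B = 11.53: Q_A = 1371.160.
∂Q_A/∂P_B = 0.68P_B = 0.68(11.53) = 7.8404.
ε = (∂Q_A/∂P_B)(P_B/Q_A) = 7.8404 × (11.53/1371.160) ≈ 0.066.
ε > 0: substitutes.

0.066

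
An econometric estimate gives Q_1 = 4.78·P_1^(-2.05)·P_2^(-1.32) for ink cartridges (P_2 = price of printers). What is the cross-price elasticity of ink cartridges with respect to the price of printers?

-1.32

In a log-linear (constant-elasticity) demand function, the coefficient on the exponent of P_2 is the cross-price elasticity.
ε = -1.32. Negative, so ink cartridges and printers are complements.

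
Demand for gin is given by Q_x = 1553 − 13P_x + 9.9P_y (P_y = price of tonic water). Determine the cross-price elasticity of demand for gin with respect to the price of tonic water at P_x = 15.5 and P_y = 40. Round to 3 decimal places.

0.227

At P_x = 15.5 and P_y = 40: Q_x = 1747.5.
∂Q_x/∂P_y = 9.9.
ε = (∂Q_x/∂P_y)(P_y/Q_x) = 9.9 × (40/1747.5) ≈ 0.227.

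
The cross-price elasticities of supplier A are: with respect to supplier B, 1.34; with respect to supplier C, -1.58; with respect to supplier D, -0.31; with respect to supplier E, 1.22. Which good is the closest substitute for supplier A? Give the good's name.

supplier B

Substitutes have ε > 0. Among the positive values, 1.34 (supplier B) is largest.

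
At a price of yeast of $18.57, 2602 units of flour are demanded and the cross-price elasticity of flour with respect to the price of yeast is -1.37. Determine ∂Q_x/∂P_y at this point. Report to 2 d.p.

ε = (∂Q_x/∂P_y)·(P_y/Q_x) ⇒ ∂Q_x/∂P_y = ε·Q_x/P_y = -1.37 × 2602/18.57 ≈ -191.96.

-191.96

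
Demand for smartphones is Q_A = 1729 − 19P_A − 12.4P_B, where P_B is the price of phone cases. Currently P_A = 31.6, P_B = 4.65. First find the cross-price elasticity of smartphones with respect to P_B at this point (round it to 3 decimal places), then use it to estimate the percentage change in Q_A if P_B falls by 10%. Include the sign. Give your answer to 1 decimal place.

At P_A = 31.6, P_B = 4.65: Q_A = 1070.94.
∂Q_A/∂P_B = -12.4.
ε = (∂Q_A/∂P_B)(P_B/Q_A) = -12.4000 × 4.65/1070.94 ≈ -0.054.
%ΔQ_A ≈ ε × %ΔP_B = -0.054 × (-10%) = 0.5%.

0.5%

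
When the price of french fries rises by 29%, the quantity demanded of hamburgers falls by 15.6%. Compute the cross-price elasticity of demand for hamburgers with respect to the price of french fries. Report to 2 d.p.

ε = (%ΔQ of hamburgers) / (%ΔP of french fries) = (-15.6%) / (29%) ≈ -0.54.

-0.54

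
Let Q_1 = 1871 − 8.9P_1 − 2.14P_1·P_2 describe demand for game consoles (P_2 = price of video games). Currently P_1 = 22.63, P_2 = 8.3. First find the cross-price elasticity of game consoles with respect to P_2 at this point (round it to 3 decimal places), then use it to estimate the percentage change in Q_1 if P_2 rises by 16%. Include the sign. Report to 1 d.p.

-5.1%

At P_1 = 22.63, P_2 = 8.3: Q_1 = 1267.639.
∂Q_1/∂P_2 = -2.14P_1 = -48.4282.
ε = (∂Q_1/∂P_2)(P_2/Q_1) = -48.4282 × 8.3/1267.639 ≈ -0.317.
%ΔQ_1 ≈ ε × %ΔP_2 = -0.317 × (16%) = -5.1%.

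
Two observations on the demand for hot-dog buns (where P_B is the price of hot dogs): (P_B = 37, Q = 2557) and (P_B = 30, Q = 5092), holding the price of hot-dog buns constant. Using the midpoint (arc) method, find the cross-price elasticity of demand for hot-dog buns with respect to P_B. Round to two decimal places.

ΔQ_A = 5092 − 2557 = 2535; ΔP_B = 30 − 37 = -7.
Midpoints: Q̄_A = 3824.5, P̄_B = 33.50.
ε = (ΔQ_A/Q̄_A)/(ΔP_B/P̄_B) = (2535/3824.5)/(-7/33.50) ≈ -3.17.

-3.17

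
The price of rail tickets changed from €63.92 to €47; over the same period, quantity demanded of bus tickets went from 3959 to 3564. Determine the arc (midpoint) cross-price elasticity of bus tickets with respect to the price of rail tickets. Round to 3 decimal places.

ΔQ_A = 3564 − 3959 = -395; ΔP_B = 47 − 63.92 = -16.92.
Midpoints: Q̄_A = 3761.5, P̄_B = 55.46.
ε = (ΔQ_A/Q̄_A)/(ΔP_B/P̄_B) = (-395/3761.5)/(-16.92/55.46) ≈ 0.344.

0.344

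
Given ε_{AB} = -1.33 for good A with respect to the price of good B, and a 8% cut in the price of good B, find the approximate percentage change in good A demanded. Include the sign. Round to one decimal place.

10.6%

%ΔQ ≈ ε × %ΔP of good B = -1.33 × (-8%) = 10.6%.
Demand for good A rises by about 10.6%.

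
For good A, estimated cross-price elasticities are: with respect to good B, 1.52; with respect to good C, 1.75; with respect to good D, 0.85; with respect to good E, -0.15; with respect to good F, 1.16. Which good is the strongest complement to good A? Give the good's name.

good E

Complements have ε < 0. The most negative value is -0.15 (good E).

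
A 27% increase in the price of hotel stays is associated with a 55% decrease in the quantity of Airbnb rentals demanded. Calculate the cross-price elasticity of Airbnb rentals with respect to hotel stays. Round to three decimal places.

-2.037

ε = (%ΔQ of Airbnb rentals) / (%ΔP of hotel stays) = (-55%) / (27%) ≈ -2.037.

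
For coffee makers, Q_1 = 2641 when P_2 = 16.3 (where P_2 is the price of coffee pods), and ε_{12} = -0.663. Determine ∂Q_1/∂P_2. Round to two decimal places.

ε = (∂Q_1/∂P_2)·(P_2/Q_1) ⇒ ∂Q_1/∂P_2 = ε·Q_1/P_2 = -0.663 × 2641/16.3 ≈ -107.42.

-107.42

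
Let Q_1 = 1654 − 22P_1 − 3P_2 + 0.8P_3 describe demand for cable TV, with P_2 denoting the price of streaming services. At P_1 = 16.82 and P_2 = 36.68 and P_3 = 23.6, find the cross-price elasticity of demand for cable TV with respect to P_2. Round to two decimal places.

-0.09

At P_1 = 16.82 and P_2 = 36.68 and P_3 = 23.6: Q_1 = 1192.8.
∂Q_1/∂P_2 = -3.
ε = (∂Q_1/∂P_2)(P_2/Q_1) = -3 × (36.68/1192.8) ≈ -0.09.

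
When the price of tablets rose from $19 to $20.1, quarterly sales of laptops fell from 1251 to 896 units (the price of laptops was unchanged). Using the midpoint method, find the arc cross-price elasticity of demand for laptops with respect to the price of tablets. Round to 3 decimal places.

-5.877

ΔQ_A = 896 − 1251 = -355; ΔP_B = 20.1 − 19 = 1.1.
Midpoints: Q̄_A = 1073.5, P̄_B = 19.55.
ε = (ΔQ_A/Q̄_A)/(ΔP_B/P̄_B) = (-355/1073.5)/(1.1/19.55) ≈ -5.877.
ε < 0: laptops and tablets are complements.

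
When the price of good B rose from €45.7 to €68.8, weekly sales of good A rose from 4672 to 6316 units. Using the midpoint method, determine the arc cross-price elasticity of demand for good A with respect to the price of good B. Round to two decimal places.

0.74

ΔQ_A = 6316 − 4672 = 1644; ΔP_B = 68.8 − 45.7 = 23.1.
Midpoints: Q̄_A = 5494.0, P̄_B = 57.25.
ε = (ΔQ_A/Q̄_A)/(ΔP_B/P̄_B) = (1644/5494.0)/(23.1/57.25) ≈ 0.74.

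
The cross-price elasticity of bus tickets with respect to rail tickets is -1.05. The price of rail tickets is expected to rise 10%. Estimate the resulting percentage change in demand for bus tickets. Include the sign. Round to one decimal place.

%ΔQ ≈ ε × %ΔP of rail tickets = -1.05 × (10%) = -10.5%.
Demand for bus tickets falls by about 10.5%.

-10.5%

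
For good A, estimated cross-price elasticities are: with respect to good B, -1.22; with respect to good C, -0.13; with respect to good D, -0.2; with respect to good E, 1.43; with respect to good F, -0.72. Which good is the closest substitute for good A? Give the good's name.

good E

Substitutes have ε > 0. Among the positive values, 1.43 (good E) is largest.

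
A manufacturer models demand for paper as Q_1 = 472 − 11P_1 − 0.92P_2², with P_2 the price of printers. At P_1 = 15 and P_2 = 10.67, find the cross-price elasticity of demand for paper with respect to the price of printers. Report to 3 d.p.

At P_1 = 15 and P_2 = 10.67: Q_1 = 202.259.
∂Q_1/∂P_2 = -1.84P_2 = -1.84(10.67) = -19.6328.
ε = (∂Q_1/∂P_2)(P_2/Q_1) = -19.6328 × (10.67/202.259) ≈ -1.036.
ε < 0: complements.

-1.036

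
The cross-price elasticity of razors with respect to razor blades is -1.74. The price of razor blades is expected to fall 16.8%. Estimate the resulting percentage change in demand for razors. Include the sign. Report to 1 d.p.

29.2%

%ΔQ ≈ ε × %ΔP of razor blades = -1.74 × (-16.8%) = 29.2%.
Demand for razors rises by about 29.2%.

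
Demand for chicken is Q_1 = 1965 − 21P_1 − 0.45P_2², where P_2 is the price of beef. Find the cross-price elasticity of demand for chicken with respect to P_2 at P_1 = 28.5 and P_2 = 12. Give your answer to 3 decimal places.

-0.100

At P_1 = 28.5 and P_2 = 12: Q_1 = 1301.7.
∂Q_1/∂P_2 = -0.9P_2 = -0.9(12) = -10.8000.
ε = (∂Q_1/∂P_2)(P_2/Q_1) = -10.8000 × (12/1301.7) ≈ -0.100.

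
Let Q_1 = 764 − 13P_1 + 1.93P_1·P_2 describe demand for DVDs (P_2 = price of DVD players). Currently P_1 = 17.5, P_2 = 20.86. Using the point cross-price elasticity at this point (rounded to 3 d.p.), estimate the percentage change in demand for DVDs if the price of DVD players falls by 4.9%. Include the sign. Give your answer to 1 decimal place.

-2.8%

At P_1 = 17.5, P_2 = 20.86: Q_1 = 1241.046.
∂Q_1/∂P_2 = 1.93P_1 = 33.7750.
ε = (∂Q_1/∂P_2)(P_2/Q_1) = 33.7750 × 20.86/1241.046 ≈ 0.568.
%ΔQ_1 ≈ ε × %ΔP_2 = 0.568 × (-4.9%) = -2.8%.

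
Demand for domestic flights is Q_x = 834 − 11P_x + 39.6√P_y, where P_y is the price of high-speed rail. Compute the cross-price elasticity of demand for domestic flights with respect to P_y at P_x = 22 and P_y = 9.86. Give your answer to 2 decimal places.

0.09

At P_x = 22 and P_y = 9.86: Q_x = 716.347.
∂Q_x/∂P_y = 39.6/(2√P_y) = 39.6/(2√9.86) = 6.3056.
ε = (∂Q_x/∂P_y)(P_y/Q_x) = 6.3056 × (9.86/716.347) ≈ 0.09.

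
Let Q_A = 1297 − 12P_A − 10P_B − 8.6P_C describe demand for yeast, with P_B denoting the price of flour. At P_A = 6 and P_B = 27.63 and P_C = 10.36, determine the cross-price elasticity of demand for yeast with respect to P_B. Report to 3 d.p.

At P_A = 6 and P_B = 27.63 and P_C = 10.36: Q_A = 859.604.
∂Q_A/∂P_B = -10.
ε = (∂Q_A/∂P_B)(P_B/Q_A) = -10 × (27.63/859.604) ≈ -0.321.
Since ε < 0, yeast and flour are complements.

-0.321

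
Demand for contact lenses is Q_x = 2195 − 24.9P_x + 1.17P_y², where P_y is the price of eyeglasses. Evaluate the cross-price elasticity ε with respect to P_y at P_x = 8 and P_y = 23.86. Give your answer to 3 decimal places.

At P_x = 8 and P_y = 23.86: Q_x = 2661.881.
∂Q_x/∂P_y = 2.34P_y = 2.34(23.86) = 55.8324.
ε = (∂Q_x/∂P_y)(P_y/Q_x) = 55.8324 × (23.86/2661.881) ≈ 0.500.
ε > 0: substitutes.

0.500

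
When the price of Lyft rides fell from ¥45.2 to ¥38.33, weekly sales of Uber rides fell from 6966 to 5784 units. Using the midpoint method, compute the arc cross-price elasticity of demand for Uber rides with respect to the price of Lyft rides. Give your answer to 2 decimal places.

1.13

ΔQ_A = 5784 − 6966 = -1182; ΔP_B = 38.33 − 45.2 = -6.87.
Midpoints: Q̄_A = 6375.0, P̄_B = 41.77.
ε = (ΔQ_A/Q̄_A)/(ΔP_B/P̄_B) = (-1182/6375.0)/(-6.87/41.77) ≈ 1.13.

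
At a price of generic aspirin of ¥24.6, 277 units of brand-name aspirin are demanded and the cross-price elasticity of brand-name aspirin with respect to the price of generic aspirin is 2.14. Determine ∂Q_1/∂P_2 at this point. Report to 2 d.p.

24.10

ε = (∂Q_1/∂P_2)·(P_2/Q_1) ⇒ ∂Q_1/∂P_2 = ε·Q_1/P_2 = 2.14 × 277/24.6 ≈ 24.10.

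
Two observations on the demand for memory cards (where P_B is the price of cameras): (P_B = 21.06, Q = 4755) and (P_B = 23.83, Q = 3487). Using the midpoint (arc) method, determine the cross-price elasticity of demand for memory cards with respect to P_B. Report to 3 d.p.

ΔQ_A = 3487 − 4755 = -1268; ΔP_B = 23.83 − 21.06 = 2.77.
Midpoints: Q̄_A = 4121.0, P̄_B = 22.45.
ε = (ΔQ_A/Q̄_A)/(ΔP_B/P̄_B) = (-1268/4121.0)/(2.77/22.45) ≈ -2.493.

-2.493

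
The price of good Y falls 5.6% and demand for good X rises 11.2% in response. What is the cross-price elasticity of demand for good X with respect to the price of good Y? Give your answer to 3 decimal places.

-2.000

ε = (%ΔQ of good X) / (%ΔP of good Y) = (11.2%) / (-5.6%) ≈ -2.000.
Negative cross-price elasticity: complements.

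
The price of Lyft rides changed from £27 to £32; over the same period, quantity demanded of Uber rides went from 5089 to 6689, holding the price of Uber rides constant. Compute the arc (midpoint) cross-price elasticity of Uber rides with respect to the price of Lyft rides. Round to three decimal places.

ΔQ_A = 6689 − 5089 = 1600; ΔP_B = 32 − 27 = 5.
Midpoints: Q̄_A = 5889.0, P̄_B = 29.50.
ε = (ΔQ_A/Q̄_A)/(ΔP_B/P̄_B) = (1600/5889.0)/(5/29.50) ≈ 1.603.

1.603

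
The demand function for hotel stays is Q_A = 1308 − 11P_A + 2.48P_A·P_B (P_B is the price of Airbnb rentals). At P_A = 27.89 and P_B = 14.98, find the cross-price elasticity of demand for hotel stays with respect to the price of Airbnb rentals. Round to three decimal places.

0.509

At P_A = 27.89 and P_B = 14.98: Q_A = 2037.335.
∂Q_A/∂P_B = 2.48P_A = 2.48(27.89) = 69.1672.
ε = (∂Q_A/∂P_B)(P_B/Q_A) = 69.1672 × (14.98/2037.335) ≈ 0.509.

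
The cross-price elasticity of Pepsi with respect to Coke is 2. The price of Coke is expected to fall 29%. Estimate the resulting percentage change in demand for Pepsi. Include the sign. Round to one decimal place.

-58.0%

%ΔQ ≈ ε × %ΔP of Coke = 2 × (-29%) = -58.0%.
Demand for Pepsi falls by about 58.0%.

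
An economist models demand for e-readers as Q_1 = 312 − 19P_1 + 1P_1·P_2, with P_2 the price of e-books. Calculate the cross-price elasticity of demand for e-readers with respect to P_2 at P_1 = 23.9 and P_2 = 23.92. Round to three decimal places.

1.331

At P_1 = 23.9 and P_2 = 23.92: Q_1 = 429.588.
∂Q_1/∂P_2 = 1P_1 = 1(23.9) = 23.9000.
ε = (∂Q_1/∂P_2)(P_2/Q_1) = 23.9000 × (23.92/429.588) ≈ 1.331.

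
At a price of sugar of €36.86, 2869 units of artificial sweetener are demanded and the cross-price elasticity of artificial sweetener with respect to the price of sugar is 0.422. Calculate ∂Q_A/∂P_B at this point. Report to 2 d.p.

32.85

ε = (∂Q_A/∂P_B)·(P_B/Q_A) ⇒ ∂Q_A/∂P_B = ε·Q_A/P_B = 0.422 × 2869/36.86 ≈ 32.85.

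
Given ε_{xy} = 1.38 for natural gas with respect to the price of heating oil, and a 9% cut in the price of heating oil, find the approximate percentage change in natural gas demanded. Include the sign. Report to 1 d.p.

%ΔQ ≈ ε × %ΔP of heating oil = 1.38 × (-9%) = -12.4%.

-12.4%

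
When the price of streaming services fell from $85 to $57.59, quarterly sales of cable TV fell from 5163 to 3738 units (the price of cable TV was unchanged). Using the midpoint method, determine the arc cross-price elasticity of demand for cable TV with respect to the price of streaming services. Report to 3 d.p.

ΔQ_A = 3738 − 5163 = -1425; ΔP_B = 57.59 − 85 = -27.41.
Midpoints: Q̄_A = 4450.5, P̄_B = 71.30.
ε = (ΔQ_A/Q̄_A)/(ΔP_B/P̄_B) = (-1425/4450.5)/(-27.41/71.30) ≈ 0.833.

0.833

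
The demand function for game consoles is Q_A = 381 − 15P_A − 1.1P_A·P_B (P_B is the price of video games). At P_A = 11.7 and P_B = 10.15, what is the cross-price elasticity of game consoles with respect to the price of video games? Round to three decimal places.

-1.745

At P_A = 11.7 and P_B = 10.15: Q_A = 74.869.
∂Q_A/∂P_B = -1.1P_A = -1.1(11.7) = -12.8700.
ε = (∂Q_A/∂P_B)(P_B/Q_A) = -12.8700 × (10.15/74.869) ≈ -1.745.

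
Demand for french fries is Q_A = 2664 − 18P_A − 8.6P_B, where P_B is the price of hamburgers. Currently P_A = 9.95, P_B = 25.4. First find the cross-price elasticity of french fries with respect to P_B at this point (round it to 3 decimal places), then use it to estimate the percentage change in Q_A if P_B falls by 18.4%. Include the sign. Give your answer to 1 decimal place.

At P_A = 9.95, P_B = 25.4: Q_A = 2266.46.
∂Q_A/∂P_B = -8.6.
ε = (∂Q_A/∂P_B)(P_B/Q_A) = -8.6000 × 25.4/2266.46 ≈ -0.096.
%ΔQ_A ≈ ε × %ΔP_B = -0.096 × (-18.4%) = 1.8%.

1.8%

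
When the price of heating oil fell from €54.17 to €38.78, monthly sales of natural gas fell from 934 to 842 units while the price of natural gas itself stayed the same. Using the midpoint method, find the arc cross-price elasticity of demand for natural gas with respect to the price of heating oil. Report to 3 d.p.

0.313

ΔQ_A = 842 − 934 = -92; ΔP_B = 38.78 − 54.17 = -15.39.
Midpoints: Q̄_A = 888.0, P̄_B = 46.48.
ε = (ΔQ_A/Q̄_A)/(ΔP_B/P̄_B) = (-92/888.0)/(-15.39/46.48) ≈ 0.313.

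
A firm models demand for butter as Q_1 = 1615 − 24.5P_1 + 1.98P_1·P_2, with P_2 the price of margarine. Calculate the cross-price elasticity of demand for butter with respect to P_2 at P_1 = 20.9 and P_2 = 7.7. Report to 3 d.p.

0.224

At P_1 = 20.9 and P_2 = 7.7: Q_1 = 1421.591.
∂Q_1/∂P_2 = 1.98P_1 = 1.98(20.9) = 41.3820.
ε = (∂Q_1/∂P_2)(P_2/Q_1) = 41.3820 × (7.7/1421.591) ≈ 0.224.
ε > 0: substitutes.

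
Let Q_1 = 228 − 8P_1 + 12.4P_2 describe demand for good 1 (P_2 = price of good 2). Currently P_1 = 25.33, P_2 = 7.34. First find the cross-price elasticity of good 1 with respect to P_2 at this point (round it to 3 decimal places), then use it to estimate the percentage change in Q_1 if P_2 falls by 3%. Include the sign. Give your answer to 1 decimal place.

-2.3%

At P_1 = 25.33, P_2 = 7.34: Q_1 = 116.376.
∂Q_1/∂P_2 = 12.4.
ε = (∂Q_1/∂P_2)(P_2/Q_1) = 12.4000 × 7.34/116.376 ≈ 0.782.
%ΔQ_1 ≈ ε × %ΔP_2 = 0.782 × (-3%) = -2.3%.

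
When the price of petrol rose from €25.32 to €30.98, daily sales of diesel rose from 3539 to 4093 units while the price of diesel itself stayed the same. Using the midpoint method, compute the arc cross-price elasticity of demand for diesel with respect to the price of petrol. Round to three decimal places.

0.722

ΔQ_A = 4093 − 3539 = 554; ΔP_B = 30.98 − 25.32 = 5.66.
Midpoints: Q̄_A = 3816.0, P̄_B = 28.15.
ε = (ΔQ_A/Q̄_A)/(ΔP_B/P̄_B) = (554/3816.0)/(5.66/28.15) ≈ 0.722.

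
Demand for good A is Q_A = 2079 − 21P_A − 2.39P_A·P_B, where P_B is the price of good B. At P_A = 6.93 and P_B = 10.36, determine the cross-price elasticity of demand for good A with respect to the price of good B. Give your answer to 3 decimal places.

-0.097

At P_A = 6.93 and P_B = 10.36: Q_A = 1761.880.
∂Q_A/∂P_B = -2.39P_A = -2.39(6.93) = -16.5627.
ε = (∂Q_A/∂P_B)(P_B/Q_A) = -16.5627 × (10.36/1761.880) ≈ -0.097.
ε < 0: complements.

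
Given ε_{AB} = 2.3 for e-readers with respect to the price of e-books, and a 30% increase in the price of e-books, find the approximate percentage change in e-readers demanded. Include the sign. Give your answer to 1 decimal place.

69.0%

%ΔQ ≈ ε × %ΔP of e-books = 2.3 × (30%) = 69.0%.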